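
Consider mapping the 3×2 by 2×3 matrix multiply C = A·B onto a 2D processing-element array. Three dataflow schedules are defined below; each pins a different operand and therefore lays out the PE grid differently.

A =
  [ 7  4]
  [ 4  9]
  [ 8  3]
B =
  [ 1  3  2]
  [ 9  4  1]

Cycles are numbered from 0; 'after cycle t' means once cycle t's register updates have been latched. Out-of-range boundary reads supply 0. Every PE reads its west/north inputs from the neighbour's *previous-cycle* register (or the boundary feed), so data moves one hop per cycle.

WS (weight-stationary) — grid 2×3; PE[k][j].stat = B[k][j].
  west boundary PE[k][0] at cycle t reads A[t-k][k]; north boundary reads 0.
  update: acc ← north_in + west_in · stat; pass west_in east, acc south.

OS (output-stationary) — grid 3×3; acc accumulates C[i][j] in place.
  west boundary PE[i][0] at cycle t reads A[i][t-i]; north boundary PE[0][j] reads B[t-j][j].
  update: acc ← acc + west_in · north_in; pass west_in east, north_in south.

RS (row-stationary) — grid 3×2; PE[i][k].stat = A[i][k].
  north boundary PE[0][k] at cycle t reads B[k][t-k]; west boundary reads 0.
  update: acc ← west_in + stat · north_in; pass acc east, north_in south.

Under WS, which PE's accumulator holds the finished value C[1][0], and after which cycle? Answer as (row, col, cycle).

WS: C[1][0] accumulates in PE[1][0]:
  step 0 · PE1,0: acc=0; fwd→0 fwd↓0
  step 1 · PE1,0: acc=43; fwd→4 fwd↓43
  step 2 · PE1,0: acc=85; fwd→9 fwd↓85

(row, col, cycle) = (1, 0, 2)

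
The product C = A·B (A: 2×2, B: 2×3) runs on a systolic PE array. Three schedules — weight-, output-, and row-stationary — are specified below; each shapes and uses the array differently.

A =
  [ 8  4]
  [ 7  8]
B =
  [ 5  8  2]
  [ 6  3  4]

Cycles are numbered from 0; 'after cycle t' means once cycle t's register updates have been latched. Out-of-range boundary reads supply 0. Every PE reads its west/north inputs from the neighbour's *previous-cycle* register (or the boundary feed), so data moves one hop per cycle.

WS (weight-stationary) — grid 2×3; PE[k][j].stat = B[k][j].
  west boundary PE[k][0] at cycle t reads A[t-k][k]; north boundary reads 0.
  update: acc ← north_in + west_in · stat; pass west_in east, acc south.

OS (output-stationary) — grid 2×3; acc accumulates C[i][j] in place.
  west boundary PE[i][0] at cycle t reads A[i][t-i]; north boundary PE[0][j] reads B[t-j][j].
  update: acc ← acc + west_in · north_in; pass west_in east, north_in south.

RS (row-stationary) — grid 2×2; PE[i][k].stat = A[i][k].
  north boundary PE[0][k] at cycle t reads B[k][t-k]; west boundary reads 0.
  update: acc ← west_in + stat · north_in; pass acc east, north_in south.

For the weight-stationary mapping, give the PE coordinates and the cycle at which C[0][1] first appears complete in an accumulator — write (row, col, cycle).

WS: C[0][1] accumulates in PE[1][1]:
  step 0 · PE1,1: acc=0; fwd→0 fwd↓0
  step 1 · PE1,1: acc=0; fwd→0 fwd↓0
  step 2 · PE1,1: acc=76; fwd→4 fwd↓76

(row, col, cycle) = (1, 1, 2)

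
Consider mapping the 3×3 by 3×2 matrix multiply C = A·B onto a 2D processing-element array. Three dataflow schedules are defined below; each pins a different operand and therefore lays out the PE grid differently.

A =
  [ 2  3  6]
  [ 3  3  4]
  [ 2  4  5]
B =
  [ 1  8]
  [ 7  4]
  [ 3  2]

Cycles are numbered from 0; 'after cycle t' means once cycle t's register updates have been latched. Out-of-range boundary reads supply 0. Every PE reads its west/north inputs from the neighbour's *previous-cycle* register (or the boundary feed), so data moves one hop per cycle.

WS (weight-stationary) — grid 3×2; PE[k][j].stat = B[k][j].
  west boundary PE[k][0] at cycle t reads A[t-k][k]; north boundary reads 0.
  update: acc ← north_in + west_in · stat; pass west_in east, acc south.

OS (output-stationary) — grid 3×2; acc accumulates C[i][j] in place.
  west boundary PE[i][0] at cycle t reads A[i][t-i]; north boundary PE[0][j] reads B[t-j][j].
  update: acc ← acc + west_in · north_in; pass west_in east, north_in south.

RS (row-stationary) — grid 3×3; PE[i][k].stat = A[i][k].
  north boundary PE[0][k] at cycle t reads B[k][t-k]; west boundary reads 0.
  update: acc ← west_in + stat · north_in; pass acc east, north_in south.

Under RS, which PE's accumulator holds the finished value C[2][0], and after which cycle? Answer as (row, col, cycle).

RS: C[2][0] accumulates in PE[2][2]:
  [0] (2,2) acc=0 (h:0 v:0)
  [1] (2,2) acc=0 (h:0 v:0)
  [2] (2,2) acc=0 (h:0 v:0)
  [3] (2,2) acc=0 (h:0 v:0)
  [4] (2,2) acc=45 (h:45 v:3)

(row, col, cycle) = (2, 2, 4)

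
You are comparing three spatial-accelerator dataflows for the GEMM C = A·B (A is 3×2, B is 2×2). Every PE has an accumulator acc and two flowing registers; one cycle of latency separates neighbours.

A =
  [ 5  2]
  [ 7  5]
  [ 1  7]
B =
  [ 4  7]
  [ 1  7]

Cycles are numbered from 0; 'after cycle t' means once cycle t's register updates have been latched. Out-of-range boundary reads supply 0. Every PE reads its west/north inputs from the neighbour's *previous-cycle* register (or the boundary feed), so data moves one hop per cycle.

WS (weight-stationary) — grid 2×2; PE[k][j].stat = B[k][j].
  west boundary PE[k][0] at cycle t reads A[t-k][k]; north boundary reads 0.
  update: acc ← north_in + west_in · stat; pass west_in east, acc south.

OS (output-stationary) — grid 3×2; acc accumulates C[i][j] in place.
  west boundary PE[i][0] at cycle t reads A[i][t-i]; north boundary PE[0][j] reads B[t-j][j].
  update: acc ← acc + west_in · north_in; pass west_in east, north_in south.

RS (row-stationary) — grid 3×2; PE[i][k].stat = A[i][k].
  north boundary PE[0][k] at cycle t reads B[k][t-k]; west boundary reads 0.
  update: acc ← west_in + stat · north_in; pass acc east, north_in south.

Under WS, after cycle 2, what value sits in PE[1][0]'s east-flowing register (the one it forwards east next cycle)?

WS on a 2×2 grid — tracing PE[1][0] and its feeders:
  cycle 0: PE[0][0] → acc 20, east 5, south 20
  cycle 0: PE[1][0] → acc 0, east 0, south 0
  cycle 1: PE[0][0] → acc 28, east 7, south 28
  cycle 1: PE[1][0] → acc 22, east 2, south 22
  cycle 2: PE[0][0] → acc 4, east 1, south 4
  cycle 2: PE[1][0] → acc 33, east 5, south 33

register = 5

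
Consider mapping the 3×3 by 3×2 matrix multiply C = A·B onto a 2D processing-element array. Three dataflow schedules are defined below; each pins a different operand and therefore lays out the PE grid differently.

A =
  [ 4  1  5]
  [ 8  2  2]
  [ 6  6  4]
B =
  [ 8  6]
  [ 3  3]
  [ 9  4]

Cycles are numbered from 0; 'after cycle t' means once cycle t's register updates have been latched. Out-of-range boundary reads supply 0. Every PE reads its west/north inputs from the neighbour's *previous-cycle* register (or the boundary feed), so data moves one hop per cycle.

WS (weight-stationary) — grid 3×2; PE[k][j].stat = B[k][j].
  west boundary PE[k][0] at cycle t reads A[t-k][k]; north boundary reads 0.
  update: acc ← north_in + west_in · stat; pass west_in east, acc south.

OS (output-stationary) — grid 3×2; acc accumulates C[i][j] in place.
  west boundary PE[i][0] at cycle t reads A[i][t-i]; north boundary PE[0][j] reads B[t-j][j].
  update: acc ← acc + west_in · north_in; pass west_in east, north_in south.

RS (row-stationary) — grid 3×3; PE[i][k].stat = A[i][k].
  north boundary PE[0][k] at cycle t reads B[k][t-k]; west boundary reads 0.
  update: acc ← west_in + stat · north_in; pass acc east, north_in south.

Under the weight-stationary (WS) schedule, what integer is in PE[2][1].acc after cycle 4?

PE[2][1].acc = 62

WS (3×2). Following PE[2][1] plus its west/north inputs:
  c0 r1c1: 0 / 0 / 0
  c0 r2c0: 0 / 0 / 0
  c0 r2c1: 0 / 0 / 0
  c1 r1c1: 0 / 0 / 0
  c1 r2c0: 0 / 0 / 0
  c1 r2c1: 0 / 0 / 0
  c2 r1c1: 27 / 1 / 27
  c2 r2c0: 80 / 5 / 80
  c2 r2c1: 0 / 0 / 0
  c3 r1c1: 54 / 2 / 54
  c3 r2c0: 88 / 2 / 88
  c3 r2c1: 47 / 5 / 47
  c4 r1c1: 54 / 6 / 54
  c4 r2c0: 102 / 4 / 102
  c4 r2c1: 62 / 2 / 62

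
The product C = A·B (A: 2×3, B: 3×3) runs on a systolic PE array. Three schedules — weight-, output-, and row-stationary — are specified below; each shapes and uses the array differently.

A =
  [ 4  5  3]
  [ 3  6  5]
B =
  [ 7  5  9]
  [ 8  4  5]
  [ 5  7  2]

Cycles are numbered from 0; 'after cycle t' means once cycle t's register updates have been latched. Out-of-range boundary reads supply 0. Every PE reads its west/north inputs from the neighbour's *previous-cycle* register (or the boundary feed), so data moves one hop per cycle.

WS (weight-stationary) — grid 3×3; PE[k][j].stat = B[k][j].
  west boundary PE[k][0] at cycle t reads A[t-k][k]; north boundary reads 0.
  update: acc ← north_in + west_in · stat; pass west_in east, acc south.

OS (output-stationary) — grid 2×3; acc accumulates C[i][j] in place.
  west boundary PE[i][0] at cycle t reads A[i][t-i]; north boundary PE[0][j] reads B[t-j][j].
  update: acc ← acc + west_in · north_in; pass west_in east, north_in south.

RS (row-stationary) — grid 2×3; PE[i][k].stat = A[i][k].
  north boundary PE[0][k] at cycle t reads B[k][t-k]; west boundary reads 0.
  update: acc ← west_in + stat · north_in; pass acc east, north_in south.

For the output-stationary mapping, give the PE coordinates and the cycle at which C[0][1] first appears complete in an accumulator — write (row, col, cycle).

(row, col, cycle) = (0, 1, 3)

Under OS, C[0][1] lands at PE[0][1]:
  [0] (0,1) acc=0 (h:0 v:0)
  [1] (0,1) acc=20 (h:4 v:5)
  [2] (0,1) acc=40 (h:5 v:4)
  [3] (0,1) acc=61 (h:3 v:7)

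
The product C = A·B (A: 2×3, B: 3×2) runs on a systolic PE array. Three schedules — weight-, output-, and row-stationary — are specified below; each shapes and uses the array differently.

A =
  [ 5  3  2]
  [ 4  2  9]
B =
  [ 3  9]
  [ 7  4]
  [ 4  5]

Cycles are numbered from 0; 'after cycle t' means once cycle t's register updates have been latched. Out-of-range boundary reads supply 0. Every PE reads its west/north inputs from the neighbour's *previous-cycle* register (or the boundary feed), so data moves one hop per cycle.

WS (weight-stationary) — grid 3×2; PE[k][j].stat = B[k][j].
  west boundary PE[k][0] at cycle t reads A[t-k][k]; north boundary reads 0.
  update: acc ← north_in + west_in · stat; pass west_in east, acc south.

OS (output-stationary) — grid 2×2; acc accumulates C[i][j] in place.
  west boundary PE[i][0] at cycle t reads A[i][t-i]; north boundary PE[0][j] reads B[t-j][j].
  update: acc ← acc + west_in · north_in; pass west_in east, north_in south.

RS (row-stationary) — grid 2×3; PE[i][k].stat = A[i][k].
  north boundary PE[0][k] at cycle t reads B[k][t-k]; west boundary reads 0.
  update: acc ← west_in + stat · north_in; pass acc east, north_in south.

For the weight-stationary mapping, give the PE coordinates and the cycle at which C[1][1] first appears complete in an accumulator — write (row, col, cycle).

(row, col, cycle) = (2, 1, 4)

WS: C[1][1] accumulates in PE[2][1]:
  [0] (2,1) acc=0 (h:0 v:0)
  [1] (2,1) acc=0 (h:0 v:0)
  [2] (2,1) acc=0 (h:0 v:0)
  [3] (2,1) acc=67 (h:2 v:67)
  [4] (2,1) acc=89 (h:9 v:89)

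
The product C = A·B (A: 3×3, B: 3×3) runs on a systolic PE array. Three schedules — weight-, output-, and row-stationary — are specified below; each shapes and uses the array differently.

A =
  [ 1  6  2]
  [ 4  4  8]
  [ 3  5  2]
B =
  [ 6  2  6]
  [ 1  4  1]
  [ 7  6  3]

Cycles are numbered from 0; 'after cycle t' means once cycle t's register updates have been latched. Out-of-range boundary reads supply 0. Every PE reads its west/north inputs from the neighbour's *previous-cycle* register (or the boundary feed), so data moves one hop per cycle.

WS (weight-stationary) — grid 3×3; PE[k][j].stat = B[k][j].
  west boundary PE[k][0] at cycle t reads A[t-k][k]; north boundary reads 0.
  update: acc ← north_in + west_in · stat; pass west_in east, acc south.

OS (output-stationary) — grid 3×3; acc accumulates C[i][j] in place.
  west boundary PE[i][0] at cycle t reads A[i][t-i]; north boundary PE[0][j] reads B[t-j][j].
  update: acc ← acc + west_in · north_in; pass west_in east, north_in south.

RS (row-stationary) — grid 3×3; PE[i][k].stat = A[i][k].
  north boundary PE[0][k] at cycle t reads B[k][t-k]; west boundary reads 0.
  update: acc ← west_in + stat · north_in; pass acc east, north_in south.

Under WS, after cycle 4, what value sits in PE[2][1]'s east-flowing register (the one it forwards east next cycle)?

Tracing WS — 3×3 array, target PE[2][1]:
  c0 r1c1: 0 / 0 / 0
  c0 r2c0: 0 / 0 / 0
  c0 r2c1: 0 / 0 / 0
  c1 r1c1: 0 / 0 / 0
  c1 r2c0: 0 / 0 / 0
  c1 r2c1: 0 / 0 / 0
  c2 r1c1: 26 / 6 / 26
  c2 r2c0: 26 / 2 / 26
  c2 r2c1: 0 / 0 / 0
  c3 r1c1: 24 / 4 / 24
  c3 r2c0: 84 / 8 / 84
  c3 r2c1: 38 / 2 / 38
  c4 r1c1: 26 / 5 / 26
  c4 r2c0: 37 / 2 / 37
  c4 r2c1: 72 / 8 / 72

register = 8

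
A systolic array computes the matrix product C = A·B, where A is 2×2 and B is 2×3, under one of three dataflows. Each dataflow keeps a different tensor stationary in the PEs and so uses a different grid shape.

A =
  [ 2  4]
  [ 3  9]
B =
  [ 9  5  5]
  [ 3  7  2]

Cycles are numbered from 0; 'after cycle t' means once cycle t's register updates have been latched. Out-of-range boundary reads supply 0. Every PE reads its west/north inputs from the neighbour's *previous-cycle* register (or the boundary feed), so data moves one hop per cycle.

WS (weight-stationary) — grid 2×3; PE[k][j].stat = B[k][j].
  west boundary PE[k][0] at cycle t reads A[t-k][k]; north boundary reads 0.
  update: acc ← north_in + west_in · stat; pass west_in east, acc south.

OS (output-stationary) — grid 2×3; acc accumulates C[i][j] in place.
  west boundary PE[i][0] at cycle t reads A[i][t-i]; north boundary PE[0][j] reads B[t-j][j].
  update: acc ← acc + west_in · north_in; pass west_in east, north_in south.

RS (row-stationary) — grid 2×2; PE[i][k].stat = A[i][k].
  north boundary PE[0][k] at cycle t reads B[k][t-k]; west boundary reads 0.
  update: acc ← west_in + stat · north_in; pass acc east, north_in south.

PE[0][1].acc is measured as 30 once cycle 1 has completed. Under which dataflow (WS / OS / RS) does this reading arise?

dataflow = RS

Under WS (2×3), PE[0][1]:
  step 0 · PE0,1: acc=0; fwd→0 fwd↓0
  step 1 · PE0,1: acc=10; fwd→2 fwd↓10
Under OS (2×3), PE[0][1]:
  step 0 · PE0,1: acc=0; fwd→0 fwd↓0
  step 1 · PE0,1: acc=10; fwd→2 fwd↓5
Under RS (2×2), PE[0][1]:
  step 0 · PE0,1: acc=0; fwd→0 fwd↓0
  step 1 · PE0,1: acc=30; fwd→30 fwd↓3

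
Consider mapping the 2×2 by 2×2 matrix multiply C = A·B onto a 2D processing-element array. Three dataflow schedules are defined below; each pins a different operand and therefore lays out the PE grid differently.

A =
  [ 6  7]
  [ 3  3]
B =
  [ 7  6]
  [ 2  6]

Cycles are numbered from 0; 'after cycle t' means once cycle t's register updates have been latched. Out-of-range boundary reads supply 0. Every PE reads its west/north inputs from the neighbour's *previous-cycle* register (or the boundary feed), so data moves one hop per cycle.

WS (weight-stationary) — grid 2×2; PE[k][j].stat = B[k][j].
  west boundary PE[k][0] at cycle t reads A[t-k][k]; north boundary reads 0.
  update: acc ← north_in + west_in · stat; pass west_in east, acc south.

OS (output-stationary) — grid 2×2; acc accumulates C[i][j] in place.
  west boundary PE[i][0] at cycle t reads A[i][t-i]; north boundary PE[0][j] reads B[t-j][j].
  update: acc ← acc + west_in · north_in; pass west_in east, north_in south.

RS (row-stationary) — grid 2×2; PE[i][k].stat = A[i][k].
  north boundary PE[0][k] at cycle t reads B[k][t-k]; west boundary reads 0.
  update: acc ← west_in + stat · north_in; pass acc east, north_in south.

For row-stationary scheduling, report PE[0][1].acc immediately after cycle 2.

PE[0][1].acc = 78

RS on a 2×2 grid — tracing PE[0][1] and its feeders:
  step 0 · PE0,0: acc=42; fwd→42 fwd↓7
  step 0 · PE0,1: acc=0; fwd→0 fwd↓0
  step 1 · PE0,0: acc=36; fwd→36 fwd↓6
  step 1 · PE0,1: acc=56; fwd→56 fwd↓2
  step 2 · PE0,0: acc=0; fwd→0 fwd↓0
  step 2 · PE0,1: acc=78; fwd→78 fwd↓6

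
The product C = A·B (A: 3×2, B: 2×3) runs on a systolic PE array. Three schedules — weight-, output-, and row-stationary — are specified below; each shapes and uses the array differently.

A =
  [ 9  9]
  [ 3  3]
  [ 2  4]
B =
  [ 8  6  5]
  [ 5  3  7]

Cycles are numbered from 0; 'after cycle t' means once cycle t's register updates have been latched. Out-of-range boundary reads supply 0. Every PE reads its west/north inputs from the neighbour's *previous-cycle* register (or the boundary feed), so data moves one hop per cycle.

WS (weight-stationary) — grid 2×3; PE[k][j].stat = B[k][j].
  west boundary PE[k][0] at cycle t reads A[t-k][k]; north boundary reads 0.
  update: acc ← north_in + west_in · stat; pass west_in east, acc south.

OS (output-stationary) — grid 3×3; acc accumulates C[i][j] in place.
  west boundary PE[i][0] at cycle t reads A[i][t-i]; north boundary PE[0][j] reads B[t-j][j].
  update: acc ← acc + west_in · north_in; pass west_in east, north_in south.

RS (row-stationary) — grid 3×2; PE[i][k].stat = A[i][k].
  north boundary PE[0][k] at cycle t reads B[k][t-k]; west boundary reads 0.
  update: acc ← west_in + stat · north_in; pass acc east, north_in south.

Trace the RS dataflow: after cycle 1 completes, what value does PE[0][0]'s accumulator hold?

RS 3×2: PE[0][0] cycle-by-cycle (with neighbour feeds):
  0: (0,0).acc=72  regs=<72,8>
  1: (0,0).acc=54  regs=<54,6>

PE[0][0].acc = 54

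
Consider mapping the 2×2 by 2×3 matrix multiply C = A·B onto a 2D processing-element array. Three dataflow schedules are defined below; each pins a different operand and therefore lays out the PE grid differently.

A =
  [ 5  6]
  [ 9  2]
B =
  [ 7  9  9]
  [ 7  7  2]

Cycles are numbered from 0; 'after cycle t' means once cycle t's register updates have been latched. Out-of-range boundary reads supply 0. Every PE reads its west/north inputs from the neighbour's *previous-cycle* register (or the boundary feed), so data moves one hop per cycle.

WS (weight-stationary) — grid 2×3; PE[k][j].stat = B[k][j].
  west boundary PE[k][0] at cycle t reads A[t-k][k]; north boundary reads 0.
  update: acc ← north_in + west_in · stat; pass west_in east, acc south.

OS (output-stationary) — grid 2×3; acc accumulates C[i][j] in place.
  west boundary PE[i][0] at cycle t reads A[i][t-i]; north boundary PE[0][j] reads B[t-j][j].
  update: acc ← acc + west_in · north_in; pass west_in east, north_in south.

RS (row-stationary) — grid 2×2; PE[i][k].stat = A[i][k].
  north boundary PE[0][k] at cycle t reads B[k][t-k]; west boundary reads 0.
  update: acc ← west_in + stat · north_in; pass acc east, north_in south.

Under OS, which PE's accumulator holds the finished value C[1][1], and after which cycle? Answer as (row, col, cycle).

Under OS, C[1][1] lands at PE[1][1]:
  [0] (1,1) acc=0 (h:0 v:0)
  [1] (1,1) acc=0 (h:0 v:0)
  [2] (1,1) acc=81 (h:9 v:9)
  [3] (1,1) acc=95 (h:2 v:7)

(row, col, cycle) = (1, 1, 3)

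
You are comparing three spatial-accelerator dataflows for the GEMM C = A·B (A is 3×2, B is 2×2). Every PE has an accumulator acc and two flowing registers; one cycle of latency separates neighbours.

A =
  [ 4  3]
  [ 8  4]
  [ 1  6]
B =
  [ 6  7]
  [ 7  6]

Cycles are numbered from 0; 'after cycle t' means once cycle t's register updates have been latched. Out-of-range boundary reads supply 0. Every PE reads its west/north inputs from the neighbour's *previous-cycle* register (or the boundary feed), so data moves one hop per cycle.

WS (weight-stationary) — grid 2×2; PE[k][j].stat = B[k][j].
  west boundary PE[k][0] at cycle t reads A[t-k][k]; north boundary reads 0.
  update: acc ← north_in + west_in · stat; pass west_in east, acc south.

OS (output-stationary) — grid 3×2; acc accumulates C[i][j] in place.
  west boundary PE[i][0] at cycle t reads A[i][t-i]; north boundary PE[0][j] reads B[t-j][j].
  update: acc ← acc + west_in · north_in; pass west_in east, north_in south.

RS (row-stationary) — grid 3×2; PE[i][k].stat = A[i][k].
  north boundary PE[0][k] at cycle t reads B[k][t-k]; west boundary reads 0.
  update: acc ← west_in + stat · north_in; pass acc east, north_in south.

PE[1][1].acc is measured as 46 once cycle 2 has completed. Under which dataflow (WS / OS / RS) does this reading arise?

dataflow = WS

— WS: 2×2; PE[1][1] trace:
  [0] (1,1) acc=0 (h:0 v:0)
  [1] (1,1) acc=0 (h:0 v:0)
  [2] (1,1) acc=46 (h:3 v:46)
— OS: 3×2; PE[1][1] trace:
  [0] (1,1) acc=0 (h:0 v:0)
  [1] (1,1) acc=0 (h:0 v:0)
  [2] (1,1) acc=56 (h:8 v:7)
— RS: 3×2; PE[1][1] trace:
  [0] (1,1) acc=0 (h:0 v:0)
  [1] (1,1) acc=0 (h:0 v:0)
  [2] (1,1) acc=76 (h:76 v:7)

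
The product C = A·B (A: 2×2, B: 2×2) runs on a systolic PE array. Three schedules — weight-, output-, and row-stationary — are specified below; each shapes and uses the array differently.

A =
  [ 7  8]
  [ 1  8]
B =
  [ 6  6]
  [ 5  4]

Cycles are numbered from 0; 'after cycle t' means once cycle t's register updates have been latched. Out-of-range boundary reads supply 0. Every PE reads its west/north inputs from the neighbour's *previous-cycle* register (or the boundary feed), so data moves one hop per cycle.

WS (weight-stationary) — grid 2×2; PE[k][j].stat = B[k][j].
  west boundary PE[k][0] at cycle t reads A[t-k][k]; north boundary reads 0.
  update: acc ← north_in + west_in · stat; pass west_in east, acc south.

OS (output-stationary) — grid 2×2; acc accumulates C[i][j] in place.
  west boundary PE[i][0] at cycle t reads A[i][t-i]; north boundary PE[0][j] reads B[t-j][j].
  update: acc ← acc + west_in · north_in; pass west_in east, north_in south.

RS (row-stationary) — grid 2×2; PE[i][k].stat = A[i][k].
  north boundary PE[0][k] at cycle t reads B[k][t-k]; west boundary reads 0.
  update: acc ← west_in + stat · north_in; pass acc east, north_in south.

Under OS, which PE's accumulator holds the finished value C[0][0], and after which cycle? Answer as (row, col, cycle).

(row, col, cycle) = (0, 0, 1)

OS: C[0][0] accumulates in PE[0][0]:
  0: (0,0).acc=42  regs=<7,6>
  1: (0,0).acc=82  regs=<8,5>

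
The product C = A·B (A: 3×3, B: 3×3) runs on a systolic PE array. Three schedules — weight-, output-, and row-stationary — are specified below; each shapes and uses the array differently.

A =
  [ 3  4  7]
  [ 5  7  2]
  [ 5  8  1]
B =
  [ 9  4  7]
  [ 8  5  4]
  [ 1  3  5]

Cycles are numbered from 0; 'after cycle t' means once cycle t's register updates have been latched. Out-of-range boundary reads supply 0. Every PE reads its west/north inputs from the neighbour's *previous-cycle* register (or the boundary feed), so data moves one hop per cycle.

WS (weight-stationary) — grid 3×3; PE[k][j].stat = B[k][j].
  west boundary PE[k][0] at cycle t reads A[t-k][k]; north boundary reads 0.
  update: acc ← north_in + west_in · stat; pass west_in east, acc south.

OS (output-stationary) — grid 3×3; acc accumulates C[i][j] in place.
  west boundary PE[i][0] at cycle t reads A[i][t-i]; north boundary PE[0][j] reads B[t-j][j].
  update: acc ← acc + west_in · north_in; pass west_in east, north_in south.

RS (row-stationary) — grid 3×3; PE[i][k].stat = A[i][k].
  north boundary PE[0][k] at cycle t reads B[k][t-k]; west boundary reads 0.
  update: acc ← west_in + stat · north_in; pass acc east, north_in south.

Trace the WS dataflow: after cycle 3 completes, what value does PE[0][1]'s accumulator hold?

WS on a 3×3 grid — tracing PE[0][1] and its feeders:
  c0 r0c0: 27 / 3 / 27
  c0 r0c1: 0 / 0 / 0
  c1 r0c0: 45 / 5 / 45
  c1 r0c1: 12 / 3 / 12
  c2 r0c0: 45 / 5 / 45
  c2 r0c1: 20 / 5 / 20
  c3 r0c0: 0 / 0 / 0
  c3 r0c1: 20 / 5 / 20

PE[0][1].acc = 20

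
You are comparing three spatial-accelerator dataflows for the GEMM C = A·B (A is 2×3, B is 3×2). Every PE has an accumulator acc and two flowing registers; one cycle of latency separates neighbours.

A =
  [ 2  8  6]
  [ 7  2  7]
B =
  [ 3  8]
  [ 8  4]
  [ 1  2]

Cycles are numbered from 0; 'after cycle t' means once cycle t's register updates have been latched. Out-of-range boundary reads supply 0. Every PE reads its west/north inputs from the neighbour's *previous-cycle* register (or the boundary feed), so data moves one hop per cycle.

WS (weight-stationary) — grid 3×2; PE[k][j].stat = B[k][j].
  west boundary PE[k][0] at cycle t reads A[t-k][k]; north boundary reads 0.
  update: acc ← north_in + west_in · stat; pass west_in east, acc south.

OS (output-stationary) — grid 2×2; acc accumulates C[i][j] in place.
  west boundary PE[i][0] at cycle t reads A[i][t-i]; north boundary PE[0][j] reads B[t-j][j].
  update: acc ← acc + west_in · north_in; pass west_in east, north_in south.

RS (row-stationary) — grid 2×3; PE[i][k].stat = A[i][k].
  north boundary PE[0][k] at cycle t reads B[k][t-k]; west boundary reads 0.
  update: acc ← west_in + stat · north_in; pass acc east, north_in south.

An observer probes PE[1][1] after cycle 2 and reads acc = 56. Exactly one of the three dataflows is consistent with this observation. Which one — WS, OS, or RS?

dataflow = OS

WS [3×2] PE[1][1] across cycles:
  c0 r1c1: 0 / 0 / 0
  c1 r1c1: 0 / 0 / 0
  c2 r1c1: 48 / 8 / 48
OS [2×2] PE[1][1] across cycles:
  c0 r1c1: 0 / 0 / 0
  c1 r1c1: 0 / 0 / 0
  c2 r1c1: 56 / 7 / 8
RS [2×3] PE[1][1] across cycles:
  c0 r1c1: 0 / 0 / 0
  c1 r1c1: 0 / 0 / 0
  c2 r1c1: 37 / 37 / 8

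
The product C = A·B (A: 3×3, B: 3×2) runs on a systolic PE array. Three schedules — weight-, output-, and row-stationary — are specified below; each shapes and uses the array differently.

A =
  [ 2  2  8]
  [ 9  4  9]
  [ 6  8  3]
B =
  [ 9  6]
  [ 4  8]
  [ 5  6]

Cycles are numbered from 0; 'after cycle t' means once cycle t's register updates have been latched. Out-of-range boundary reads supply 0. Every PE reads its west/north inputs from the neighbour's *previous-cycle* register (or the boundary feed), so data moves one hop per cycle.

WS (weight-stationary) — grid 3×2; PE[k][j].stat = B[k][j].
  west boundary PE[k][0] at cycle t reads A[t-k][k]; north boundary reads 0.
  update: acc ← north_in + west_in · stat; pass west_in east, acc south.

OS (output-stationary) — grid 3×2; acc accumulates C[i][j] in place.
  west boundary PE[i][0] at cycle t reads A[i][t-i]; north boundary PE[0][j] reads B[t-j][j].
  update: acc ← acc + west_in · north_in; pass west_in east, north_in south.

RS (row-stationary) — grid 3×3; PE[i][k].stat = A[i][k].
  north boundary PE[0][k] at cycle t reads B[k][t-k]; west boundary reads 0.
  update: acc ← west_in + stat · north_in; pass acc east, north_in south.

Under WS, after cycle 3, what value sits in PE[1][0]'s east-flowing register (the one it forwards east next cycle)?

register = 8

WS (3×2). Following PE[1][0] plus its west/north inputs:
  @0  [0,0]  acc 18  |  →2  ↓18
  @0  [1,0]  acc 0  |  →0  ↓0
  @1  [0,0]  acc 81  |  →9  ↓81
  @1  [1,0]  acc 26  |  →2  ↓26
  @2  [0,0]  acc 54  |  →6  ↓54
  @2  [1,0]  acc 97  |  →4  ↓97
  @3  [0,0]  acc 0  |  →0  ↓0
  @3  [1,0]  acc 86  |  →8  ↓86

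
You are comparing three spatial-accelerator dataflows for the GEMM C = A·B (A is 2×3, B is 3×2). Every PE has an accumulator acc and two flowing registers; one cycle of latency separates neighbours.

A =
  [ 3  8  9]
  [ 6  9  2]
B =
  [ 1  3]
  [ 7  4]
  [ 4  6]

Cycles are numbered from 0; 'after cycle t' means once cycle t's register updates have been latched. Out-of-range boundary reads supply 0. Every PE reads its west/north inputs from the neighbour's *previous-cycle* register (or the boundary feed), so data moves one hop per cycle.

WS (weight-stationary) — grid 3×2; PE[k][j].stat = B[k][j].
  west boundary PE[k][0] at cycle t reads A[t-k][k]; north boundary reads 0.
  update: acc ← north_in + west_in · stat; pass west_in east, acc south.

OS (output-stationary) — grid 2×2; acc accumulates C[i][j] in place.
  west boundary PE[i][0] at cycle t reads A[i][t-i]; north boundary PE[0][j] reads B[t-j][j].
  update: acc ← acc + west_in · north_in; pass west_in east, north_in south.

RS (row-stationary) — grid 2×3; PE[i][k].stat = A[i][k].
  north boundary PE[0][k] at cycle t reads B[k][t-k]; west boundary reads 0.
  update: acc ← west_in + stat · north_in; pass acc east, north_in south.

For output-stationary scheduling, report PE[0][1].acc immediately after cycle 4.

Tracing OS — 2×2 array, target PE[0][1]:
  0: (0,0).acc=3  regs=<3,1>
  0: (0,1).acc=0  regs=<0,0>
  1: (0,0).acc=59  regs=<8,7>
  1: (0,1).acc=9  regs=<3,3>
  2: (0,0).acc=95  regs=<9,4>
  2: (0,1).acc=41  regs=<8,4>
  3: (0,0).acc=95  regs=<0,0>
  3: (0,1).acc=95  regs=<9,6>
  4: (0,0).acc=95  regs=<0,0>
  4: (0,1).acc=95  regs=<0,0>

PE[0][1].acc = 95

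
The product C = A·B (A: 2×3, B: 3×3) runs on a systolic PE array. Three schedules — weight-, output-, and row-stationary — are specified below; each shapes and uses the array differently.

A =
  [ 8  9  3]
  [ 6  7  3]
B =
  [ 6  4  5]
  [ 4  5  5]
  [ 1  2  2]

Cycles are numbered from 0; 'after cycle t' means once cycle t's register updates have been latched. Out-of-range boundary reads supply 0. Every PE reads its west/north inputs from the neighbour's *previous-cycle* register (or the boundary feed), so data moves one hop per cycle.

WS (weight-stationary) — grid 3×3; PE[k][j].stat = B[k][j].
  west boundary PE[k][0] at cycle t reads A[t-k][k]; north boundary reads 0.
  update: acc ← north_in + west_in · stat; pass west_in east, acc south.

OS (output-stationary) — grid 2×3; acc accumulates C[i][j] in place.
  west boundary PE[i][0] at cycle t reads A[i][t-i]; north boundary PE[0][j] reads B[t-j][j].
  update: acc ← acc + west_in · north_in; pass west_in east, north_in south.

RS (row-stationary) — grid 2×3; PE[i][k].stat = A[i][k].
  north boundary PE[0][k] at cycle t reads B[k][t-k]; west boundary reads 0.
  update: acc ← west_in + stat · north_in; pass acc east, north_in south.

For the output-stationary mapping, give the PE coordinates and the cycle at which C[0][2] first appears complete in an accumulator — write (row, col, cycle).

OS — PE[0][2] is where C[0][2] collects:
  cycle 0: PE[0][2] → acc 0, east 0, south 0
  cycle 1: PE[0][2] → acc 0, east 0, south 0
  cycle 2: PE[0][2] → acc 40, east 8, south 5
  cycle 3: PE[0][2] → acc 85, east 9, south 5
  cycle 4: PE[0][2] → acc 91, east 3, south 2

(row, col, cycle) = (0, 2, 4)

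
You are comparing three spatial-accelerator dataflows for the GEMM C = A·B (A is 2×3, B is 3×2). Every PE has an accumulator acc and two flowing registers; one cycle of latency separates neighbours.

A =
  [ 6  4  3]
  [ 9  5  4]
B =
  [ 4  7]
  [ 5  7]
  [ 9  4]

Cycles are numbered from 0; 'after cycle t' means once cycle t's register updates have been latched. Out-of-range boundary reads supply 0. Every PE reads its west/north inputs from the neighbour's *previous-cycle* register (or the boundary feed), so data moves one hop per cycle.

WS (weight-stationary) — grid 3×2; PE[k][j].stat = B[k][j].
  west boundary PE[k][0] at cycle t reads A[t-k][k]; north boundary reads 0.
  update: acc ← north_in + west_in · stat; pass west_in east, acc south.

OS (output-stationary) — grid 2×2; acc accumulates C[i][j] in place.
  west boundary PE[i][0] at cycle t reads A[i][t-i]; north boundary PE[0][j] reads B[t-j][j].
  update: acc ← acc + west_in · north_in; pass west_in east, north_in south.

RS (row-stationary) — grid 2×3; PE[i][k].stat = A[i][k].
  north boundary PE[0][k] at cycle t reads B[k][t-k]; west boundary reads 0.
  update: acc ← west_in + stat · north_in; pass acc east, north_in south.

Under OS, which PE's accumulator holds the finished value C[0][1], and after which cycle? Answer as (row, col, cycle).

(row, col, cycle) = (0, 1, 3)

OS — PE[0][1] is where C[0][1] collects:
  [0] (0,1) acc=0 (h:0 v:0)
  [1] (0,1) acc=42 (h:6 v:7)
  [2] (0,1) acc=70 (h:4 v:7)
  [3] (0,1) acc=82 (h:3 v:4)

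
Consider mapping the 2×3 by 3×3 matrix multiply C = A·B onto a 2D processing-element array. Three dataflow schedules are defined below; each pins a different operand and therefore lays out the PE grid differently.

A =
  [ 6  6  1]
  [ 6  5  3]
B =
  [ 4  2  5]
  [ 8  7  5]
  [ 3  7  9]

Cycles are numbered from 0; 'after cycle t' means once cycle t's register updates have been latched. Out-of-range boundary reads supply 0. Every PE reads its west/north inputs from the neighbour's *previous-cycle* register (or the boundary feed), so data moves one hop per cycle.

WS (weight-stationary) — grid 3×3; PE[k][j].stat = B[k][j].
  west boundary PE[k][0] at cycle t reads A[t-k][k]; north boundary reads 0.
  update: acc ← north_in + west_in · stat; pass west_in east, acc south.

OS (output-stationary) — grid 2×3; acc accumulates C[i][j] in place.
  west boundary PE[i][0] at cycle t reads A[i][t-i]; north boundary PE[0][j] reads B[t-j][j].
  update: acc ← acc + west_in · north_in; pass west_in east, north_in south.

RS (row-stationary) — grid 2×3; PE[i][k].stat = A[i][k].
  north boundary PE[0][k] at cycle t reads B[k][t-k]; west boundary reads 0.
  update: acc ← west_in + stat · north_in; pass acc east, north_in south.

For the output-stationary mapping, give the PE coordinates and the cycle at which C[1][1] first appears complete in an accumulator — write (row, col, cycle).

(row, col, cycle) = (1, 1, 4)

OS — PE[1][1] is where C[1][1] collects:
  c0 r1c1: 0 / 0 / 0
  c1 r1c1: 0 / 0 / 0
  c2 r1c1: 12 / 6 / 2
  c3 r1c1: 47 / 5 / 7
  c4 r1c1: 68 / 3 / 7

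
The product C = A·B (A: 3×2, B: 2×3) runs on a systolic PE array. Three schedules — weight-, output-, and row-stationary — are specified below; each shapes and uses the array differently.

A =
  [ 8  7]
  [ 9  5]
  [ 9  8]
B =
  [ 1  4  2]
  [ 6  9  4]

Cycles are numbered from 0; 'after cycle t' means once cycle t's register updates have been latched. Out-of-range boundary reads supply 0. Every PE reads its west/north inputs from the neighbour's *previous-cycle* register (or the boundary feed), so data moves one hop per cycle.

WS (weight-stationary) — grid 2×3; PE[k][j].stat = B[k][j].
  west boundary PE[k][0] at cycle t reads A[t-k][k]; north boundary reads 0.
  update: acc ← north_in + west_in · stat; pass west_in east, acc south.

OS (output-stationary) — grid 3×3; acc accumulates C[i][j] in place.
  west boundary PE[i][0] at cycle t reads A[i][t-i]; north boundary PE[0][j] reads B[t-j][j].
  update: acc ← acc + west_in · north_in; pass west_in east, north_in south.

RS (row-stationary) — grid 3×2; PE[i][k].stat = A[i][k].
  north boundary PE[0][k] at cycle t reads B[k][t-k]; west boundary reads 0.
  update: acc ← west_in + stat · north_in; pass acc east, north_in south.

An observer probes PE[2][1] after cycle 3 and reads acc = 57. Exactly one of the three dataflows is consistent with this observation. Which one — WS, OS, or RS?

WS (2×3): PE[2][1] does not exist.
OS (3×3 grid), PE[2][1]:
  cycle 0: PE[2][1] → acc 0, east 0, south 0
  cycle 1: PE[2][1] → acc 0, east 0, south 0
  cycle 2: PE[2][1] → acc 0, east 0, south 0
  cycle 3: PE[2][1] → acc 36, east 9, south 4
RS (3×2 grid), PE[2][1]:
  cycle 0: PE[2][1] → acc 0, east 0, south 0
  cycle 1: PE[2][1] → acc 0, east 0, south 0
  cycle 2: PE[2][1] → acc 0, east 0, south 0
  cycle 3: PE[2][1] → acc 57, east 57, south 6

dataflow = RS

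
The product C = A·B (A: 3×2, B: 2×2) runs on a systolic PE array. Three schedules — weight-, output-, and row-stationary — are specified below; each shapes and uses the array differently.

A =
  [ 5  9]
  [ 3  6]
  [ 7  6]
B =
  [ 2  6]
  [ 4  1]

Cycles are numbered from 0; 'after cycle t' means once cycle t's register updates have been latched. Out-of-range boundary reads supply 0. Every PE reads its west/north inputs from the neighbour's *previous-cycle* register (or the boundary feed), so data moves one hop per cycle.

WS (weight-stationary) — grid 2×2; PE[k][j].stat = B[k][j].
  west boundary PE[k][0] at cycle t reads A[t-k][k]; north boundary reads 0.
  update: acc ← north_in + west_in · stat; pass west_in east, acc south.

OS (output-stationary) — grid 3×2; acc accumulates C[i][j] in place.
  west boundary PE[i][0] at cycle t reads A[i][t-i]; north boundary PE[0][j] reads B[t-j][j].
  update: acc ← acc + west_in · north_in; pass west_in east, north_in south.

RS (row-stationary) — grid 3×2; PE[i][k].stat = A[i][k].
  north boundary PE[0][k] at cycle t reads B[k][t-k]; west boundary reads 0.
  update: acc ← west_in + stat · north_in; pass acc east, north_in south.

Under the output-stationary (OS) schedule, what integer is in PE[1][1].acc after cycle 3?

PE[1][1].acc = 24

Tracing OS — 3×2 array, target PE[1][1]:
  t=0 PE[0][1]: acc=0 h=0 v=0
  t=0 PE[1][0]: acc=0 h=0 v=0
  t=0 PE[1][1]: acc=0 h=0 v=0
  t=1 PE[0][1]: acc=30 h=5 v=6
  t=1 PE[1][0]: acc=6 h=3 v=2
  t=1 PE[1][1]: acc=0 h=0 v=0
  t=2 PE[0][1]: acc=39 h=9 v=1
  t=2 PE[1][0]: acc=30 h=6 v=4
  t=2 PE[1][1]: acc=18 h=3 v=6
  t=3 PE[0][1]: acc=39 h=0 v=0
  t=3 PE[1][0]: acc=30 h=0 v=0
  t=3 PE[1][1]: acc=24 h=6 v=1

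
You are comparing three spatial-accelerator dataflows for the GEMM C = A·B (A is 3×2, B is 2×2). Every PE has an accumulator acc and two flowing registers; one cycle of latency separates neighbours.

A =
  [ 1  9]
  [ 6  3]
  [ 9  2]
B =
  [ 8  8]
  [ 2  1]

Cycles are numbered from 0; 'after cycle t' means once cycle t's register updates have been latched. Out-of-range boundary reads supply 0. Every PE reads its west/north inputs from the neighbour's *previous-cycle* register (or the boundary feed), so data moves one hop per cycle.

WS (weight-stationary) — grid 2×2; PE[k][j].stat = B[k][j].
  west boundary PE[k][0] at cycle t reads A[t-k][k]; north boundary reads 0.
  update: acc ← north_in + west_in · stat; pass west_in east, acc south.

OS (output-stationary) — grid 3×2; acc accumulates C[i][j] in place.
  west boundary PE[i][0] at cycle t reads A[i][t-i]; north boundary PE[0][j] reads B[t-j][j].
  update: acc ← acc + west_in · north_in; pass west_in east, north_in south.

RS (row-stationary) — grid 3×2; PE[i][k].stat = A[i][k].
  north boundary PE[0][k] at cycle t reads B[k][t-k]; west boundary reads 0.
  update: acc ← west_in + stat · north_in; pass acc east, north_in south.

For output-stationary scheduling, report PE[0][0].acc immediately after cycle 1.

PE[0][0].acc = 26

OS 3×2: PE[0][0] cycle-by-cycle (with neighbour feeds):
  0: (0,0).acc=8  regs=<1,8>
  1: (0,0).acc=26  regs=<9,2>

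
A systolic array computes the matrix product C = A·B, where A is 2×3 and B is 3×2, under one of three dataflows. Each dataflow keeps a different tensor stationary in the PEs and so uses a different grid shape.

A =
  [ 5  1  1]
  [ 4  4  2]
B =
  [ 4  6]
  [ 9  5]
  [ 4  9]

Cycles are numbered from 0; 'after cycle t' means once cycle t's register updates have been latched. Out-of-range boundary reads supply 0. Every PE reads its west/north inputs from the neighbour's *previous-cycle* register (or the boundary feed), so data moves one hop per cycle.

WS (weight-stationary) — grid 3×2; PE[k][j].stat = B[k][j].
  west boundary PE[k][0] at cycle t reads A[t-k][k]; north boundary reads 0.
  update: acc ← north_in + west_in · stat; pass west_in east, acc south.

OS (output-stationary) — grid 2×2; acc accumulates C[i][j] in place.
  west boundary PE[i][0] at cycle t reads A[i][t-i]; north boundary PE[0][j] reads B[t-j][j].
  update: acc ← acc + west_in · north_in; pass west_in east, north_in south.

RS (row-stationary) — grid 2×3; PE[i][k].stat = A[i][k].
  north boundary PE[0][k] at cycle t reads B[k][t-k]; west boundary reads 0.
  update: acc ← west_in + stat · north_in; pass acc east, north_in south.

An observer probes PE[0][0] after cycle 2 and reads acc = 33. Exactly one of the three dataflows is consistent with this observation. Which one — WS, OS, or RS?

dataflow = OS

WS (3×2 grid), PE[0][0]:
  step 0 · PE0,0: acc=20; fwd→5 fwd↓20
  step 1 · PE0,0: acc=16; fwd→4 fwd↓16
  step 2 · PE0,0: acc=0; fwd→0 fwd↓0
OS (2×2 grid), PE[0][0]:
  step 0 · PE0,0: acc=20; fwd→5 fwd↓4
  step 1 · PE0,0: acc=29; fwd→1 fwd↓9
  step 2 · PE0,0: acc=33; fwd→1 fwd↓4
RS (2×3 grid), PE[0][0]:
  step 0 · PE0,0: acc=20; fwd→20 fwd↓4
  step 1 · PE0,0: acc=30; fwd→30 fwd↓6
  step 2 · PE0,0: acc=0; fwd→0 fwd↓0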